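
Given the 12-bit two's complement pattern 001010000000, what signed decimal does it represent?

Binary: 001010000000
Sign bit: 0 (non-negative)
Read directly as an unsigned value:
001010000000 = 512 + 128 = 640
Value: 640



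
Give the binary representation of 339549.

Using repeated division by 2:
339549 ÷ 2 = 169774 remainder 1
169774 ÷ 2 = 84887 remainder 0
84887 ÷ 2 = 42443 remainder 1
42443 ÷ 2 = 21221 remainder 1
21221 ÷ 2 = 10610 remainder 1
10610 ÷ 2 = 5305 remainder 0
5305 ÷ 2 = 2652 remainder 1
2652 ÷ 2 = 1326 remainder 0
1326 ÷ 2 = 663 remainder 0
663 ÷ 2 = 331 remainder 1
331 ÷ 2 = 165 remainder 1
165 ÷ 2 = 82 remainder 1
82 ÷ 2 = 41 remainder 0
41 ÷ 2 = 20 remainder 1
20 ÷ 2 = 10 remainder 0
10 ÷ 2 = 5 remainder 0
5 ÷ 2 = 2 remainder 1
2 ÷ 2 = 1 remainder 0
1 ÷ 2 = 0 remainder 1
Reading remainders bottom to top: 1010010111001011101



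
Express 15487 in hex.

Using repeated division by 16 (digits 10–15 are A–F):
15487 ÷ 16 = 967 remainder 15 (F)
967 ÷ 16 = 60 remainder 7
60 ÷ 16 = 3 remainder 12 (C)
3 ÷ 16 = 0 remainder 3
Reading remainders bottom to top: 3C7F



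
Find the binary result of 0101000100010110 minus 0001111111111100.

Method 1 - Direct subtraction (column by column from the right: bit − bit − borrow-in; if negative, add 2 and borrow 1 from the next column):
borrow: 0111111111110000
        0101000100010110
-       0001111111111100
------------------------
        0011000100011010

Method 2 - Add two's complement:
Two's complement of 0001111111111100: invert → 1110000000000011, add 1 → 1110000000000100
  0101000100010110
+ 1110000000000100
------------------
 10011000100011010  (end carry out of the top bit = 1)
Discarding the end carry: 0011000100011010
Decimal check:
  0101000100010110 = 16384 + 4096 + 256 + 16 + 4 + 2 = 20758
  0001111111111100 = 4096 + 2048 + 1024 + 512 + 256 + 128 + 64 + 32 + 16 + 8 + 4 = 8188
  20758 - 8188 = 12570, and 0011000100011010 = 8192 + 4096 + 256 + 16 + 8 + 2 = 12570 ✓



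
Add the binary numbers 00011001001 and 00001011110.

Add column by column from the right: bit + bit + carry-in; write the sum mod 2, carry 1 when the sum is 2 or 3.
carry:  00110110000
        00011001001
+       00001011110
-------------------
       000100100111
(the carry out of the leftmost column, 0, becomes the leading bit)
Decimal check:
  00011001001 = 128 + 64 + 8 + 1 = 201
  00001011110 = 64 + 16 + 8 + 4 + 2 = 94
  201 + 94 = 295, and 000100100111 = 256 + 32 + 4 + 2 + 1 = 295 ✓



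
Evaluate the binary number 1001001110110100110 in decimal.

Sum of powers of 2 for each 1-bit:
2^1 + 2^2 + 2^5 + 2^7 + 2^8 + 2^10 + 2^11 + 2^12 + 2^15 + 2^18
= 2 + 4 + 32 + 128 + 256 + 1024 + 2048 + 4096 + 32768 + 262144
= 302502



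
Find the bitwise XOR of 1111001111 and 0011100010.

XOR: 1 when bits differ
  1111001111
^ 0011100010
------------
  1100101101
Decimal: 975 ^ 226 = 813



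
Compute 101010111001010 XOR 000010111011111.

XOR: 1 when bits differ
  101010111001010
^ 000010111011111
-----------------
  101000000010101
Decimal: 21962 ^ 1503 = 20501



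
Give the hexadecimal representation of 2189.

Using repeated division by 16 (digits 10–15 are A–F):
2189 ÷ 16 = 136 remainder 13 (D)
136 ÷ 16 = 8 remainder 8
8 ÷ 16 = 0 remainder 8
Reading remainders bottom to top: 88D



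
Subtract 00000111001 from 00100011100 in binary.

Method 1 - Direct subtraction (column by column from the right: bit − bit − borrow-in; if negative, add 2 and borrow 1 from the next column):
borrow: 00111000110
        00100011100
-       00000111001
-------------------
        00011100011

Method 2 - Add two's complement:
Two's complement of 00000111001: invert → 11111000110, add 1 → 11111000111
  00100011100
+ 11111000111
-------------
 100011100011  (end carry out of the top bit = 1)
Discarding the end carry: 00011100011
Decimal check:
  00100011100 = 256 + 16 + 8 + 4 = 284
  00000111001 = 32 + 16 + 8 + 1 = 57
  284 - 57 = 227, and 00011100011 = 128 + 64 + 32 + 2 + 1 = 227 ✓



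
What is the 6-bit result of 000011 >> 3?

Original: 000011 (decimal 3)
Shift right by 3 positions
Drop the 3 low bits; fill with zeros on the left
Result: 000000 (decimal 0)
Equivalent: 3 >> 3 = 3 ÷ 2^3 = 0



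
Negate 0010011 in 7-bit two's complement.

Original: 0010011
Step 1 - Invert all bits: 1101100
Step 2 - Add 1: 1101101
Verification: 0010011 + 1101101 = 10000000; discarding the end carry (carry out of the top bit) leaves the 7-bit value 0000000, as required for x + (-x)



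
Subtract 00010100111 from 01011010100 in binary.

Method 1 - Direct subtraction (column by column from the right: bit − bit − borrow-in; if negative, add 2 and borrow 1 from the next column):
borrow: 00001011110
        01011010100
-       00010100111
-------------------
        01000101101

Method 2 - Add two's complement:
Two's complement of 00010100111: invert → 11101011000, add 1 → 11101011001
  01011010100
+ 11101011001
-------------
 101000101101  (end carry out of the top bit = 1)
Discarding the end carry: 01000101101
Decimal check:
  01011010100 = 512 + 128 + 64 + 16 + 4 = 724
  00010100111 = 128 + 32 + 4 + 2 + 1 = 167
  724 - 167 = 557, and 01000101101 = 512 + 32 + 8 + 4 + 1 = 557 ✓



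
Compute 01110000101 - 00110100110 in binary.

Method 1 - Direct subtraction (column by column from the right: bit − bit − borrow-in; if negative, add 2 and borrow 1 from the next column):
borrow: 01111111100
        01110000101
-       00110100110
-------------------
        00111011111

Method 2 - Add two's complement:
Two's complement of 00110100110: invert → 11001011001, add 1 → 11001011010
  01110000101
+ 11001011010
-------------
 100111011111  (end carry out of the top bit = 1)
Discarding the end carry: 00111011111
Decimal check:
  01110000101 = 512 + 256 + 128 + 4 + 1 = 901
  00110100110 = 256 + 128 + 32 + 4 + 2 = 422
  901 - 422 = 479, and 00111011111 = 256 + 128 + 64 + 16 + 8 + 4 + 2 + 1 = 479 ✓



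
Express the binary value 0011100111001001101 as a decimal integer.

Sum of powers of 2 for each 1-bit:
2^0 + 2^2 + 2^3 + 2^6 + 2^9 + 2^10 + 2^11 + 2^14 + 2^15 + 2^16
= 1 + 4 + 8 + 64 + 512 + 1024 + 2048 + 16384 + 32768 + 65536
= 118349



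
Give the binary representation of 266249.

Using repeated division by 2:
266249 ÷ 2 = 133124 remainder 1
133124 ÷ 2 = 66562 remainder 0
66562 ÷ 2 = 33281 remainder 0
33281 ÷ 2 = 16640 remainder 1
16640 ÷ 2 = 8320 remainder 0
8320 ÷ 2 = 4160 remainder 0
4160 ÷ 2 = 2080 remainder 0
2080 ÷ 2 = 1040 remainder 0
1040 ÷ 2 = 520 remainder 0
520 ÷ 2 = 260 remainder 0
260 ÷ 2 = 130 remainder 0
130 ÷ 2 = 65 remainder 0
65 ÷ 2 = 32 remainder 1
32 ÷ 2 = 16 remainder 0
16 ÷ 2 = 8 remainder 0
8 ÷ 2 = 4 remainder 0
4 ÷ 2 = 2 remainder 0
2 ÷ 2 = 1 remainder 0
1 ÷ 2 = 0 remainder 1
Reading remainders bottom to top: 1000001000000001001



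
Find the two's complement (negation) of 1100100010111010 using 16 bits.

Original (sign bit 1, negative): 1100100010111010
Step 1 - Invert all bits: 0011011101000101
Step 2 - Add 1: 0011011101000110
Verification: 1100100010111010 + 0011011101000110 = 10000000000000000; discarding the end carry (carry out of the top bit) leaves the 16-bit value 0000000000000000, as required for x + (-x)



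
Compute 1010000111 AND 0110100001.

AND: 1 only when both bits are 1
  1010000111
& 0110100001
------------
  0010000001
Decimal: 647 & 417 = 129



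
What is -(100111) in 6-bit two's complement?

Original (sign bit 1, negative): 100111
Step 1 - Invert all bits: 011000
Step 2 - Add 1: 011001
Verification: 100111 + 011001 = 1000000; discarding the end carry (carry out of the top bit) leaves the 6-bit value 000000, as required for x + (-x)



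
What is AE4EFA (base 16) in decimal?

Expand by place value (powers of 16):
Digit values: A = 10, E = 14, F = 15
AE4EFA = 10 × 16^5 + 14 × 16^4 + 4 × 16^3 + 14 × 16^2 + 15 × 16^1 + 10 × 16^0
= 10 × 1048576 + 14 × 65536 + 4 × 4096 + 14 × 256 + 15 × 16 + 10 × 1
= 10485760 + 917504 + 16384 + 3584 + 240 + 10
= 11423482



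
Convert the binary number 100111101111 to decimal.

Sum of powers of 2 for each 1-bit:
2^0 + 2^1 + 2^2 + 2^3 + 2^5 + 2^6 + 2^7 + 2^8 + 2^11
= 1 + 2 + 4 + 8 + 32 + 64 + 128 + 256 + 2048
= 2543



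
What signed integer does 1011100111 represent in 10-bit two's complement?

Binary: 1011100111
Sign bit: 1 (negative)
Invert: 0100011000
Add 1:  0100011001
Magnitude: 0100011001 = 256 + 16 + 8 + 1 = 281
Value: -281



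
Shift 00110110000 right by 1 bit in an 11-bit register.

Original: 00110110000 (decimal 432)
Shift right by 1 position
Drop the 1 low bit; fill with zero on the left
Result: 00011011000 (decimal 216)
Equivalent: 432 >> 1 = 432 ÷ 2^1 = 216



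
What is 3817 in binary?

Using repeated division by 2:
3817 ÷ 2 = 1908 remainder 1
1908 ÷ 2 = 954 remainder 0
954 ÷ 2 = 477 remainder 0
477 ÷ 2 = 238 remainder 1
238 ÷ 2 = 119 remainder 0
119 ÷ 2 = 59 remainder 1
59 ÷ 2 = 29 remainder 1
29 ÷ 2 = 14 remainder 1
14 ÷ 2 = 7 remainder 0
7 ÷ 2 = 3 remainder 1
3 ÷ 2 = 1 remainder 1
1 ÷ 2 = 0 remainder 1
Reading remainders bottom to top: 111011101001



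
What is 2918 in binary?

Using repeated division by 2:
2918 ÷ 2 = 1459 remainder 0
1459 ÷ 2 = 729 remainder 1
729 ÷ 2 = 364 remainder 1
364 ÷ 2 = 182 remainder 0
182 ÷ 2 = 91 remainder 0
91 ÷ 2 = 45 remainder 1
45 ÷ 2 = 22 remainder 1
22 ÷ 2 = 11 remainder 0
11 ÷ 2 = 5 remainder 1
5 ÷ 2 = 2 remainder 1
2 ÷ 2 = 1 remainder 0
1 ÷ 2 = 0 remainder 1
Reading remainders bottom to top: 101101100110



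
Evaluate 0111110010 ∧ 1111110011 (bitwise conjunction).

AND: 1 only when both bits are 1
  0111110010
& 1111110011
------------
  0111110010
Decimal: 498 & 1011 = 498



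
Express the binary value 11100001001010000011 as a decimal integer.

Sum of powers of 2 for each 1-bit:
2^0 + 2^1 + 2^7 + 2^9 + 2^12 + 2^17 + 2^18 + 2^19
= 1 + 2 + 128 + 512 + 4096 + 131072 + 262144 + 524288
= 922243



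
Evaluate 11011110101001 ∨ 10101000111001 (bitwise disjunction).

OR: 1 when either bit is 1
  11011110101001
| 10101000111001
----------------
  11111110111001
Decimal: 14249 | 10809 = 16313



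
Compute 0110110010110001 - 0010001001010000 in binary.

Method 1 - Direct subtraction (column by column from the right: bit − bit − borrow-in; if negative, add 2 and borrow 1 from the next column):
borrow: 0000010010000000
        0110110010110001
-       0010001001010000
------------------------
        0100101001100001

Method 2 - Add two's complement:
Two's complement of 0010001001010000: invert → 1101110110101111, add 1 → 1101110110110000
  0110110010110001
+ 1101110110110000
------------------
 10100101001100001  (end carry out of the top bit = 1)
Discarding the end carry: 0100101001100001
Decimal check:
  0110110010110001 = 16384 + 8192 + 2048 + 1024 + 128 + 32 + 16 + 1 = 27825
  0010001001010000 = 8192 + 512 + 64 + 16 = 8784
  27825 - 8784 = 19041, and 0100101001100001 = 16384 + 2048 + 512 + 64 + 32 + 1 = 19041 ✓



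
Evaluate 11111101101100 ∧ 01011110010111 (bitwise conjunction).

AND: 1 only when both bits are 1
  11111101101100
& 01011110010111
----------------
  01011100000100
Decimal: 16236 & 6039 = 5892



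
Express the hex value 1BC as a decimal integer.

Expand by place value (powers of 16):
Digit values: B = 11, C = 12
1BC = 1 × 16^2 + 11 × 16^1 + 12 × 16^0
= 1 × 256 + 11 × 16 + 12 × 1
= 256 + 176 + 12
= 444



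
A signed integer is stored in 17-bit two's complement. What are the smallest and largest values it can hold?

For 17-bit two's complement:
Minimum: -2^16 = -65536
Maximum: 2^16 - 1 = 65535



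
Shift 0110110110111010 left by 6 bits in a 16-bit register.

Original: 0110110110111010 (decimal 28090)
Shift left by 6 positions
Append 6 zeros on the right and drop the 6 high bits that overflow the 16-bit width
Result: 0110111010000000 (decimal 28288)
Equivalent: 28090 << 6 = 28090 × 2^6 = 1797760, truncated to 16 bits = 28288



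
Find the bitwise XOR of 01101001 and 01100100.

XOR: 1 when bits differ
  01101001
^ 01100100
----------
  00001101
Decimal: 105 ^ 100 = 13



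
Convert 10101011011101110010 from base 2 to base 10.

Sum of powers of 2 for each 1-bit:
2^1 + 2^4 + 2^5 + 2^6 + 2^8 + 2^9 + 2^10 + 2^12 + 2^13 + 2^15 + 2^17 + 2^19
= 2 + 16 + 32 + 64 + 256 + 512 + 1024 + 4096 + 8192 + 32768 + 131072 + 524288
= 702322



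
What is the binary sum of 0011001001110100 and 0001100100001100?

Add column by column from the right: bit + bit + carry-in; write the sum mod 2, carry 1 when the sum is 2 or 3.
carry:  0110000011111000
        0011001001110100
+       0001100100001100
------------------------
       00100101110000000
(the carry out of the leftmost column, 0, becomes the leading bit)
Decimal check:
  0011001001110100 = 8192 + 4096 + 512 + 64 + 32 + 16 + 4 = 12916
  0001100100001100 = 4096 + 2048 + 256 + 8 + 4 = 6412
  12916 + 6412 = 19328, and 00100101110000000 = 16384 + 2048 + 512 + 256 + 128 = 19328 ✓



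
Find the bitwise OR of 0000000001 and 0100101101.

OR: 1 when either bit is 1
  0000000001
| 0100101101
------------
  0100101101
Decimal: 1 | 301 = 301



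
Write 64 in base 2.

Using repeated division by 2:
64 ÷ 2 = 32 remainder 0
32 ÷ 2 = 16 remainder 0
16 ÷ 2 = 8 remainder 0
8 ÷ 2 = 4 remainder 0
4 ÷ 2 = 2 remainder 0
2 ÷ 2 = 1 remainder 0
1 ÷ 2 = 0 remainder 1
Reading remainders bottom to top: 1000000



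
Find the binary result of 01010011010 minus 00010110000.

Method 1 - Direct subtraction (column by column from the right: bit − bit − borrow-in; if negative, add 2 and borrow 1 from the next column):
borrow: 01111000000
        01010011010
-       00010110000
-------------------
        00111101010

Method 2 - Add two's complement:
Two's complement of 00010110000: invert → 11101001111, add 1 → 11101010000
  01010011010
+ 11101010000
-------------
 100111101010  (end carry out of the top bit = 1)
Discarding the end carry: 00111101010
Decimal check:
  01010011010 = 512 + 128 + 16 + 8 + 2 = 666
  00010110000 = 128 + 32 + 16 = 176
  666 - 176 = 490, and 00111101010 = 256 + 128 + 64 + 32 + 8 + 2 = 490 ✓



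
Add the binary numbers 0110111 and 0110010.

Add column by column from the right: bit + bit + carry-in; write the sum mod 2, carry 1 when the sum is 2 or 3.
carry:  1101100
        0110111
+       0110010
---------------
       01101001
(the carry out of the leftmost column, 0, becomes the leading bit)
Decimal check:
  0110111 = 32 + 16 + 4 + 2 + 1 = 55
  0110010 = 32 + 16 + 2 = 50
  55 + 50 = 105, and 01101001 = 64 + 32 + 8 + 1 = 105 ✓



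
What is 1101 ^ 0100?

XOR: 1 when bits differ
  1101
^ 0100
------
  1001
Decimal: 13 ^ 4 = 9



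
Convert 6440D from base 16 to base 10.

Expand by place value (powers of 16):
Digit values: D = 13
6440D = 6 × 16^4 + 4 × 16^3 + 4 × 16^2 + 0 × 16^1 + 13 × 16^0
= 6 × 65536 + 4 × 4096 + 4 × 256 + 0 × 16 + 13 × 1
= 393216 + 16384 + 1024 + 0 + 13
= 410637



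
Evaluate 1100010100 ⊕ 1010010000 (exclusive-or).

XOR: 1 when bits differ
  1100010100
^ 1010010000
------------
  0110000100
Decimal: 788 ^ 656 = 388



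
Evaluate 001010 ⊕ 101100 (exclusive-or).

XOR: 1 when bits differ
  001010
^ 101100
--------
  100110
Decimal: 10 ^ 44 = 38



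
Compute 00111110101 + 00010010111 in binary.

Add column by column from the right: bit + bit + carry-in; write the sum mod 2, carry 1 when the sum is 2 or 3.
carry:  01111101110
        00111110101
+       00010010111
-------------------
       001010001100
(the carry out of the leftmost column, 0, becomes the leading bit)
Decimal check:
  00111110101 = 256 + 128 + 64 + 32 + 16 + 4 + 1 = 501
  00010010111 = 128 + 16 + 4 + 2 + 1 = 151
  501 + 151 = 652, and 001010001100 = 512 + 128 + 8 + 4 = 652 ✓



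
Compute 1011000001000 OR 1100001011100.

OR: 1 when either bit is 1
  1011000001000
| 1100001011100
---------------
  1111001011100
Decimal: 5640 | 6236 = 7772



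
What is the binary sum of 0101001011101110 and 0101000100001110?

Add column by column from the right: bit + bit + carry-in; write the sum mod 2, carry 1 when the sum is 2 or 3.
carry:  1010000000011100
        0101001011101110
+       0101000100001110
------------------------
       01010001111111100
(the carry out of the leftmost column, 0, becomes the leading bit)
Decimal check:
  0101001011101110 = 16384 + 4096 + 512 + 128 + 64 + 32 + 8 + 4 + 2 = 21230
  0101000100001110 = 16384 + 4096 + 256 + 8 + 4 + 2 = 20750
  21230 + 20750 = 41980, and 01010001111111100 = 32768 + 8192 + 512 + 256 + 128 + 64 + 32 + 16 + 8 + 4 = 41980 ✓



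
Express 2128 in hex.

Using repeated division by 16 (digits 10–15 are A–F):
2128 ÷ 16 = 133 remainder 0
133 ÷ 16 = 8 remainder 5
8 ÷ 16 = 0 remainder 8
Reading remainders bottom to top: 850



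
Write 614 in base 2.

Using repeated division by 2:
614 ÷ 2 = 307 remainder 0
307 ÷ 2 = 153 remainder 1
153 ÷ 2 = 76 remainder 1
76 ÷ 2 = 38 remainder 0
38 ÷ 2 = 19 remainder 0
19 ÷ 2 = 9 remainder 1
9 ÷ 2 = 4 remainder 1
4 ÷ 2 = 2 remainder 0
2 ÷ 2 = 1 remainder 0
1 ÷ 2 = 0 remainder 1
Reading remainders bottom to top: 1001100110



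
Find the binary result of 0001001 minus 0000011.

Method 1 - Direct subtraction (column by column from the right: bit − bit − borrow-in; if negative, add 2 and borrow 1 from the next column):
borrow: 0001100
        0001001
-       0000011
---------------
        0000110

Method 2 - Add two's complement:
Two's complement of 0000011: invert → 1111100, add 1 → 1111101
  0001001
+ 1111101
---------
 10000110  (end carry out of the top bit = 1)
Discarding the end carry: 0000110
Decimal check:
  0001001 = 8 + 1 = 9
  0000011 = 2 + 1 = 3
  9 - 3 = 6, and 0000110 = 4 + 2 = 6 ✓



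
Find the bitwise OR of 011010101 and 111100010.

OR: 1 when either bit is 1
  011010101
| 111100010
-----------
  111110111
Decimal: 213 | 482 = 503



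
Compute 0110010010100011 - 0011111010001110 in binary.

Method 1 - Direct subtraction (column by column from the right: bit − bit − borrow-in; if negative, add 2 and borrow 1 from the next column):
borrow: 0111110000111000
        0110010010100011
-       0011111010001110
------------------------
        0010011000010101

Method 2 - Add two's complement:
Two's complement of 0011111010001110: invert → 1100000101110001, add 1 → 1100000101110010
  0110010010100011
+ 1100000101110010
------------------
 10010011000010101  (end carry out of the top bit = 1)
Discarding the end carry: 0010011000010101
Decimal check:
  0110010010100011 = 16384 + 8192 + 1024 + 128 + 32 + 2 + 1 = 25763
  0011111010001110 = 8192 + 4096 + 2048 + 1024 + 512 + 128 + 8 + 4 + 2 = 16014
  25763 - 16014 = 9749, and 0010011000010101 = 8192 + 1024 + 512 + 16 + 4 + 1 = 9749 ✓



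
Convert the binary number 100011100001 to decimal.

Sum of powers of 2 for each 1-bit:
2^0 + 2^5 + 2^6 + 2^7 + 2^11
= 1 + 32 + 64 + 128 + 2048
= 2273



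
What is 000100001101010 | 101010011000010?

OR: 1 when either bit is 1
  000100001101010
| 101010011000010
-----------------
  101110011101010
Decimal: 2154 | 21698 = 23786



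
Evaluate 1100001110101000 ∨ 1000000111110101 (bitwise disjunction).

OR: 1 when either bit is 1
  1100001110101000
| 1000000111110101
------------------
  1100001111111101
Decimal: 50088 | 33269 = 50173



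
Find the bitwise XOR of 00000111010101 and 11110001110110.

XOR: 1 when bits differ
  00000111010101
^ 11110001110110
----------------
  11110110100011
Decimal: 469 ^ 15478 = 15779



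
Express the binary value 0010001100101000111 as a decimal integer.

Sum of powers of 2 for each 1-bit:
2^0 + 2^1 + 2^2 + 2^6 + 2^8 + 2^11 + 2^12 + 2^16
= 1 + 2 + 4 + 64 + 256 + 2048 + 4096 + 65536
= 72007



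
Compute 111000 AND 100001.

AND: 1 only when both bits are 1
  111000
& 100001
--------
  100000
Decimal: 56 & 33 = 32



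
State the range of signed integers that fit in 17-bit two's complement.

For 17-bit two's complement:
Minimum: -2^16 = -65536
Maximum: 2^16 - 1 = 65535



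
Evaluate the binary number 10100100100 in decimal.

Sum of powers of 2 for each 1-bit:
2^2 + 2^5 + 2^8 + 2^10
= 4 + 32 + 256 + 1024
= 1316



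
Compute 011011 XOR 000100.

XOR: 1 when bits differ
  011011
^ 000100
--------
  011111
Decimal: 27 ^ 4 = 31



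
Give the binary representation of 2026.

Using repeated division by 2:
2026 ÷ 2 = 1013 remainder 0
1013 ÷ 2 = 506 remainder 1
506 ÷ 2 = 253 remainder 0
253 ÷ 2 = 126 remainder 1
126 ÷ 2 = 63 remainder 0
63 ÷ 2 = 31 remainder 1
31 ÷ 2 = 15 remainder 1
15 ÷ 2 = 7 remainder 1
7 ÷ 2 = 3 remainder 1
3 ÷ 2 = 1 remainder 1
1 ÷ 2 = 0 remainder 1
Reading remainders bottom to top: 11111101010



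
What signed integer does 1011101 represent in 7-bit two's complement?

Binary: 1011101
Sign bit: 1 (negative)
Invert: 0100010
Add 1:  0100011
Magnitude: 0100011 = 32 + 2 + 1 = 35
Value: -35



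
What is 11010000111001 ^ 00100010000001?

XOR: 1 when bits differ
  11010000111001
^ 00100010000001
----------------
  11110010111000
Decimal: 13369 ^ 2177 = 15544



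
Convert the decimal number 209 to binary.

Using repeated division by 2:
209 ÷ 2 = 104 remainder 1
104 ÷ 2 = 52 remainder 0
52 ÷ 2 = 26 remainder 0
26 ÷ 2 = 13 remainder 0
13 ÷ 2 = 6 remainder 1
6 ÷ 2 = 3 remainder 0
3 ÷ 2 = 1 remainder 1
1 ÷ 2 = 0 remainder 1
Reading remainders bottom to top: 11010001



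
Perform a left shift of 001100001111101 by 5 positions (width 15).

Original: 001100001111101 (decimal 6269)
Shift left by 5 positions
Append 5 zeros on the right and drop the 5 high bits that overflow the 15-bit width
Result: 000111110100000 (decimal 4000)
Equivalent: 6269 << 5 = 6269 × 2^5 = 200608, truncated to 15 bits = 4000



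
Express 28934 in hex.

Using repeated division by 16 (digits 10–15 are A–F):
28934 ÷ 16 = 1808 remainder 6
1808 ÷ 16 = 113 remainder 0
113 ÷ 16 = 7 remainder 1
7 ÷ 16 = 0 remainder 7
Reading remainders bottom to top: 7106



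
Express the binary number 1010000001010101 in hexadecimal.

Group into 4-bit nibbles from right:
  1010 = A
  0000 = 0
  0101 = 5
  0101 = 5
Result: A055



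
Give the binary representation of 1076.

Using repeated division by 2:
1076 ÷ 2 = 538 remainder 0
538 ÷ 2 = 269 remainder 0
269 ÷ 2 = 134 remainder 1
134 ÷ 2 = 67 remainder 0
67 ÷ 2 = 33 remainder 1
33 ÷ 2 = 16 remainder 1
16 ÷ 2 = 8 remainder 0
8 ÷ 2 = 4 remainder 0
4 ÷ 2 = 2 remainder 0
2 ÷ 2 = 1 remainder 0
1 ÷ 2 = 0 remainder 1
Reading remainders bottom to top: 10000110100



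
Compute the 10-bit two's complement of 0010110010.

Original: 0010110010
Step 1 - Invert all bits: 1101001101
Step 2 - Add 1: 1101001110
Verification: 0010110010 + 1101001110 = 10000000000; discarding the end carry (carry out of the top bit) leaves the 10-bit value 0000000000, as required for x + (-x)



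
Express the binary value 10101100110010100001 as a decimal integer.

Sum of powers of 2 for each 1-bit:
2^0 + 2^5 + 2^7 + 2^10 + 2^11 + 2^14 + 2^15 + 2^17 + 2^19
= 1 + 32 + 128 + 1024 + 2048 + 16384 + 32768 + 131072 + 524288
= 707745



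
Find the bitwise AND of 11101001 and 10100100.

AND: 1 only when both bits are 1
  11101001
& 10100100
----------
  10100000
Decimal: 233 & 164 = 160



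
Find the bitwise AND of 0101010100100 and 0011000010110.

AND: 1 only when both bits are 1
  0101010100100
& 0011000010110
---------------
  0001000000100
Decimal: 2724 & 1558 = 516



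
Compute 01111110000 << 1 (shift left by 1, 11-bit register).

Original: 01111110000 (decimal 1008)
Shift left by 1 position
Append 1 zero on the right
Result: 11111100000 (decimal 2016)
Equivalent: 1008 << 1 = 1008 × 2^1 = 2016



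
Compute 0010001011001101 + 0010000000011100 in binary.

Add column by column from the right: bit + bit + carry-in; write the sum mod 2, carry 1 when the sum is 2 or 3.
carry:  0100000000111000
        0010001011001101
+       0010000000011100
------------------------
       00100001011101001
(the carry out of the leftmost column, 0, becomes the leading bit)
Decimal check:
  0010001011001101 = 8192 + 512 + 128 + 64 + 8 + 4 + 1 = 8909
  0010000000011100 = 8192 + 16 + 8 + 4 = 8220
  8909 + 8220 = 17129, and 00100001011101001 = 16384 + 512 + 128 + 64 + 32 + 8 + 1 = 17129 ✓



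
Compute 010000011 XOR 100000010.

XOR: 1 when bits differ
  010000011
^ 100000010
-----------
  110000001
Decimal: 131 ^ 258 = 385



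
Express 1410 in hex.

Using repeated division by 16 (digits 10–15 are A–F):
1410 ÷ 16 = 88 remainder 2
88 ÷ 16 = 5 remainder 8
5 ÷ 16 = 0 remainder 5
Reading remainders bottom to top: 582



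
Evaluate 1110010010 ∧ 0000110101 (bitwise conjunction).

AND: 1 only when both bits are 1
  1110010010
& 0000110101
------------
  0000010000
Decimal: 914 & 53 = 16



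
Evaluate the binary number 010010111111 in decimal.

Sum of powers of 2 for each 1-bit:
2^0 + 2^1 + 2^2 + 2^3 + 2^4 + 2^5 + 2^7 + 2^10
= 1 + 2 + 4 + 8 + 16 + 32 + 128 + 1024
= 1215



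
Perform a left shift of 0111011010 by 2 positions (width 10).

Original: 0111011010 (decimal 474)
Shift left by 2 positions
Append 2 zeros on the right and drop the 2 high bits that overflow the 10-bit width
Result: 1101101000 (decimal 872)
Equivalent: 474 << 2 = 474 × 2^2 = 1896, truncated to 10 bits = 872



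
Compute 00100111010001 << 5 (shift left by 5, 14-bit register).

Original: 00100111010001 (decimal 2513)
Shift left by 5 positions
Append 5 zeros on the right and drop the 5 high bits that overflow the 14-bit width
Result: 11101000100000 (decimal 14880)
Equivalent: 2513 << 5 = 2513 × 2^5 = 80416, truncated to 14 bits = 14880



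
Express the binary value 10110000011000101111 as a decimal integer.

Sum of powers of 2 for each 1-bit:
2^0 + 2^1 + 2^2 + 2^3 + 2^5 + 2^9 + 2^10 + 2^16 + 2^17 + 2^19
= 1 + 2 + 4 + 8 + 32 + 512 + 1024 + 65536 + 131072 + 524288
= 722479



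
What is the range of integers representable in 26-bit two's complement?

For 26-bit two's complement:
Minimum: -2^25 = -33554432
Maximum: 2^25 - 1 = 33554431



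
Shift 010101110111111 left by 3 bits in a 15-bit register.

Original: 010101110111111 (decimal 11199)
Shift left by 3 positions
Append 3 zeros on the right and drop the 3 high bits that overflow the 15-bit width
Result: 101110111111000 (decimal 24056)
Equivalent: 11199 << 3 = 11199 × 2^3 = 89592, truncated to 15 bits = 24056



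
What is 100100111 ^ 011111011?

XOR: 1 when bits differ
  100100111
^ 011111011
-----------
  111011100
Decimal: 295 ^ 251 = 476



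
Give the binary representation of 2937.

Using repeated division by 2:
2937 ÷ 2 = 1468 remainder 1
1468 ÷ 2 = 734 remainder 0
734 ÷ 2 = 367 remainder 0
367 ÷ 2 = 183 remainder 1
183 ÷ 2 = 91 remainder 1
91 ÷ 2 = 45 remainder 1
45 ÷ 2 = 22 remainder 1
22 ÷ 2 = 11 remainder 0
11 ÷ 2 = 5 remainder 1
5 ÷ 2 = 2 remainder 1
2 ÷ 2 = 1 remainder 0
1 ÷ 2 = 0 remainder 1
Reading remainders bottom to top: 101101111001



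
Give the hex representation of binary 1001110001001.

Group into 4-bit nibbles from right:
  0001 = 1
  0011 = 3
  1000 = 8
  1001 = 9
Result: 1389



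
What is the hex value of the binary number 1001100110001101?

Group into 4-bit nibbles from right:
  1001 = 9
  1001 = 9
  1000 = 8
  1101 = D
Result: 998D



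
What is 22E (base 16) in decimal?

Expand by place value (powers of 16):
Digit values: E = 14
22E = 2 × 16^2 + 2 × 16^1 + 14 × 16^0
= 2 × 256 + 2 × 16 + 14 × 1
= 512 + 32 + 14
= 558



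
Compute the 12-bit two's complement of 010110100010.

Original: 010110100010
Step 1 - Invert all bits: 101001011101
Step 2 - Add 1: 101001011110
Verification: 010110100010 + 101001011110 = 1000000000000; discarding the end carry (carry out of the top bit) leaves the 12-bit value 000000000000, as required for x + (-x)



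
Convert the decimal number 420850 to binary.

Using repeated division by 2:
420850 ÷ 2 = 210425 remainder 0
210425 ÷ 2 = 105212 remainder 1
105212 ÷ 2 = 52606 remainder 0
52606 ÷ 2 = 26303 remainder 0
26303 ÷ 2 = 13151 remainder 1
13151 ÷ 2 = 6575 remainder 1
6575 ÷ 2 = 3287 remainder 1
3287 ÷ 2 = 1643 remainder 1
1643 ÷ 2 = 821 remainder 1
821 ÷ 2 = 410 remainder 1
410 ÷ 2 = 205 remainder 0
205 ÷ 2 = 102 remainder 1
102 ÷ 2 = 51 remainder 0
51 ÷ 2 = 25 remainder 1
25 ÷ 2 = 12 remainder 1
12 ÷ 2 = 6 remainder 0
6 ÷ 2 = 3 remainder 0
3 ÷ 2 = 1 remainder 1
1 ÷ 2 = 0 remainder 1
Reading remainders bottom to top: 1100110101111110010



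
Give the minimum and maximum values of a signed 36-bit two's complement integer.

For 36-bit two's complement:
Minimum: -2^35 = -34359738368
Maximum: 2^35 - 1 = 34359738367



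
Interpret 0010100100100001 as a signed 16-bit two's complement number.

Binary: 0010100100100001
Sign bit: 0 (non-negative)
Read directly as an unsigned value:
0010100100100001 = 8192 + 2048 + 256 + 32 + 1 = 10529
Value: 10529



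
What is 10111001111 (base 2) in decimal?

Sum of powers of 2 for each 1-bit:
2^0 + 2^1 + 2^2 + 2^3 + 2^6 + 2^7 + 2^8 + 2^10
= 1 + 2 + 4 + 8 + 64 + 128 + 256 + 1024
= 1487



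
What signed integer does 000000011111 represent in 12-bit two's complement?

Binary: 000000011111
Sign bit: 0 (non-negative)
Read directly as an unsigned value:
000000011111 = 16 + 8 + 4 + 2 + 1 = 31
Value: 31



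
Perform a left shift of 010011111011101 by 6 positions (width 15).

Original: 010011111011101 (decimal 10205)
Shift left by 6 positions
Append 6 zeros on the right and drop the 6 high bits that overflow the 15-bit width
Result: 111011101000000 (decimal 30528)
Equivalent: 10205 << 6 = 10205 × 2^6 = 653120, truncated to 15 bits = 30528



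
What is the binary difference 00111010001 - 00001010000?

Method 1 - Direct subtraction (column by column from the right: bit − bit − borrow-in; if negative, add 2 and borrow 1 from the next column):
borrow: 00000000000
        00111010001
-       00001010000
-------------------
        00110000001

Method 2 - Add two's complement:
Two's complement of 00001010000: invert → 11110101111, add 1 → 11110110000
  00111010001
+ 11110110000
-------------
 100110000001  (end carry out of the top bit = 1)
Discarding the end carry: 00110000001
Decimal check:
  00111010001 = 256 + 128 + 64 + 16 + 1 = 465
  00001010000 = 64 + 16 = 80
  465 - 80 = 385, and 00110000001 = 256 + 128 + 1 = 385 ✓



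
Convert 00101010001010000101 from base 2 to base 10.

Sum of powers of 2 for each 1-bit:
2^0 + 2^2 + 2^7 + 2^9 + 2^13 + 2^15 + 2^17
= 1 + 4 + 128 + 512 + 8192 + 32768 + 131072
= 172677



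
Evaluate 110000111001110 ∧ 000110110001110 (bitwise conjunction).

AND: 1 only when both bits are 1
  110000111001110
& 000110110001110
-----------------
  000000110001110
Decimal: 25038 & 3470 = 398



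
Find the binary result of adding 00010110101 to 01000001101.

Add column by column from the right: bit + bit + carry-in; write the sum mod 2, carry 1 when the sum is 2 or 3.
carry:  00001111010
        00010110101
+       01000001101
-------------------
       001011000010
(the carry out of the leftmost column, 0, becomes the leading bit)
Decimal check:
  00010110101 = 128 + 32 + 16 + 4 + 1 = 181
  01000001101 = 512 + 8 + 4 + 1 = 525
  181 + 525 = 706, and 001011000010 = 512 + 128 + 64 + 2 = 706 ✓



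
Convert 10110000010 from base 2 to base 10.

Sum of powers of 2 for each 1-bit:
2^1 + 2^7 + 2^8 + 2^10
= 2 + 128 + 256 + 1024
= 1410



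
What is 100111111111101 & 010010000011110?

AND: 1 only when both bits are 1
  100111111111101
& 010010000011110
-----------------
  000010000011100
Decimal: 20477 & 9246 = 1052



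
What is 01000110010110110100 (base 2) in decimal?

Sum of powers of 2 for each 1-bit:
2^2 + 2^4 + 2^5 + 2^7 + 2^8 + 2^10 + 2^13 + 2^14 + 2^18
= 4 + 16 + 32 + 128 + 256 + 1024 + 8192 + 16384 + 262144
= 288180



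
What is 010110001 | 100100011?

OR: 1 when either bit is 1
  010110001
| 100100011
-----------
  110110011
Decimal: 177 | 291 = 435



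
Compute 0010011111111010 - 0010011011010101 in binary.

Method 1 - Direct subtraction (column by column from the right: bit − bit − borrow-in; if negative, add 2 and borrow 1 from the next column):
borrow: 0000000000001010
        0010011111111010
-       0010011011010101
------------------------
        0000000100100101

Method 2 - Add two's complement:
Two's complement of 0010011011010101: invert → 1101100100101010, add 1 → 1101100100101011
  0010011111111010
+ 1101100100101011
------------------
 10000000100100101  (end carry out of the top bit = 1)
Discarding the end carry: 0000000100100101
Decimal check:
  0010011111111010 = 8192 + 1024 + 512 + 256 + 128 + 64 + 32 + 16 + 8 + 2 = 10234
  0010011011010101 = 8192 + 1024 + 512 + 128 + 64 + 16 + 4 + 1 = 9941
  10234 - 9941 = 293, and 0000000100100101 = 256 + 32 + 4 + 1 = 293 ✓



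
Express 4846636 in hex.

Using repeated division by 16 (digits 10–15 are A–F):
4846636 ÷ 16 = 302914 remainder 12 (C)
302914 ÷ 16 = 18932 remainder 2
18932 ÷ 16 = 1183 remainder 4
1183 ÷ 16 = 73 remainder 15 (F)
73 ÷ 16 = 4 remainder 9
4 ÷ 16 = 0 remainder 4
Reading remainders bottom to top: 49F42C



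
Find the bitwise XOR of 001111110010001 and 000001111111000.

XOR: 1 when bits differ
  001111110010001
^ 000001111111000
-----------------
  001110001101001
Decimal: 8081 ^ 1016 = 7273



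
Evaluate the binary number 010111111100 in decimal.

Sum of powers of 2 for each 1-bit:
2^2 + 2^3 + 2^4 + 2^5 + 2^6 + 2^7 + 2^8 + 2^10
= 4 + 8 + 16 + 32 + 64 + 128 + 256 + 1024
= 1532



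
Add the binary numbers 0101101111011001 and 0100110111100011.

Add column by column from the right: bit + bit + carry-in; write the sum mod 2, carry 1 when the sum is 2 or 3.
carry:  1011111110000110
        0101101111011001
+       0100110111100011
------------------------
       01010100110111100
(the carry out of the leftmost column, 0, becomes the leading bit)
Decimal check:
  0101101111011001 = 16384 + 4096 + 2048 + 512 + 256 + 128 + 64 + 16 + 8 + 1 = 23513
  0100110111100011 = 16384 + 2048 + 1024 + 256 + 128 + 64 + 32 + 2 + 1 = 19939
  23513 + 19939 = 43452, and 01010100110111100 = 32768 + 8192 + 2048 + 256 + 128 + 32 + 16 + 8 + 4 = 43452 ✓



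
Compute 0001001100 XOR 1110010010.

XOR: 1 when bits differ
  0001001100
^ 1110010010
------------
  1111011110
Decimal: 76 ^ 914 = 990



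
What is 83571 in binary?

Using repeated division by 2:
83571 ÷ 2 = 41785 remainder 1
41785 ÷ 2 = 20892 remainder 1
20892 ÷ 2 = 10446 remainder 0
10446 ÷ 2 = 5223 remainder 0
5223 ÷ 2 = 2611 remainder 1
2611 ÷ 2 = 1305 remainder 1
1305 ÷ 2 = 652 remainder 1
652 ÷ 2 = 326 remainder 0
326 ÷ 2 = 163 remainder 0
163 ÷ 2 = 81 remainder 1
81 ÷ 2 = 40 remainder 1
40 ÷ 2 = 20 remainder 0
20 ÷ 2 = 10 remainder 0
10 ÷ 2 = 5 remainder 0
5 ÷ 2 = 2 remainder 1
2 ÷ 2 = 1 remainder 0
1 ÷ 2 = 0 remainder 1
Reading remainders bottom to top: 10100011001110011



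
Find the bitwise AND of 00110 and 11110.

AND: 1 only when both bits are 1
  00110
& 11110
-------
  00110
Decimal: 6 & 30 = 6



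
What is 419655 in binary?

Using repeated division by 2:
419655 ÷ 2 = 209827 remainder 1
209827 ÷ 2 = 104913 remainder 1
104913 ÷ 2 = 52456 remainder 1
52456 ÷ 2 = 26228 remainder 0
26228 ÷ 2 = 13114 remainder 0
13114 ÷ 2 = 6557 remainder 0
6557 ÷ 2 = 3278 remainder 1
3278 ÷ 2 = 1639 remainder 0
1639 ÷ 2 = 819 remainder 1
819 ÷ 2 = 409 remainder 1
409 ÷ 2 = 204 remainder 1
204 ÷ 2 = 102 remainder 0
102 ÷ 2 = 51 remainder 0
51 ÷ 2 = 25 remainder 1
25 ÷ 2 = 12 remainder 1
12 ÷ 2 = 6 remainder 0
6 ÷ 2 = 3 remainder 0
3 ÷ 2 = 1 remainder 1
1 ÷ 2 = 0 remainder 1
Reading remainders bottom to top: 1100110011101000111



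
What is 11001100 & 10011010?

AND: 1 only when both bits are 1
  11001100
& 10011010
----------
  10001000
Decimal: 204 & 154 = 136



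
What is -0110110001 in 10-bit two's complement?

Original: 0110110001
Step 1 - Invert all bits: 1001001110
Step 2 - Add 1: 1001001111
Verification: 0110110001 + 1001001111 = 10000000000; discarding the end carry (carry out of the top bit) leaves the 10-bit value 0000000000, as required for x + (-x)



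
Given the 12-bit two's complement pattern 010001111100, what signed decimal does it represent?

Binary: 010001111100
Sign bit: 0 (non-negative)
Read directly as an unsigned value:
010001111100 = 1024 + 64 + 32 + 16 + 8 + 4 = 1148
Value: 1148



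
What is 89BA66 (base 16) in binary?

Convert each hex digit to 4 bits:
  8 = 1000
  9 = 1001
  B = 1011
  A = 1010
  6 = 0110
  6 = 0110
Concatenate: 100010011011101001100110



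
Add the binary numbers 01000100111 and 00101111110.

Add column by column from the right: bit + bit + carry-in; write the sum mod 2, carry 1 when the sum is 2 or 3.
carry:  00011111100
        01000100111
+       00101111110
-------------------
       001110100101
(the carry out of the leftmost column, 0, becomes the leading bit)
Decimal check:
  01000100111 = 512 + 32 + 4 + 2 + 1 = 551
  00101111110 = 256 + 64 + 32 + 16 + 8 + 4 + 2 = 382
  551 + 382 = 933, and 001110100101 = 512 + 256 + 128 + 32 + 4 + 1 = 933 ✓



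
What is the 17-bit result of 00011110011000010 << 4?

Original: 00011110011000010 (decimal 15554)
Shift left by 4 positions
Append 4 zeros on the right and drop the 4 high bits that overflow the 17-bit width
Result: 11100110000100000 (decimal 117792)
Equivalent: 15554 << 4 = 15554 × 2^4 = 248864, truncated to 17 bits = 117792



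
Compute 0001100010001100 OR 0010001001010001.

OR: 1 when either bit is 1
  0001100010001100
| 0010001001010001
------------------
  0011101011011101
Decimal: 6284 | 8785 = 15069



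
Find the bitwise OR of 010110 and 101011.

OR: 1 when either bit is 1
  010110
| 101011
--------
  111111
Decimal: 22 | 43 = 63



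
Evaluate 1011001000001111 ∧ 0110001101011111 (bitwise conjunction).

AND: 1 only when both bits are 1
  1011001000001111
& 0110001101011111
------------------
  0010001000001111
Decimal: 45583 & 25439 = 8719



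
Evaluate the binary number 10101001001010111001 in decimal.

Sum of powers of 2 for each 1-bit:
2^0 + 2^3 + 2^4 + 2^5 + 2^7 + 2^9 + 2^12 + 2^15 + 2^17 + 2^19
= 1 + 8 + 16 + 32 + 128 + 512 + 4096 + 32768 + 131072 + 524288
= 692921



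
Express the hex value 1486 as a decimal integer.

Expand by place value (powers of 16):
1486 = 1 × 16^3 + 4 × 16^2 + 8 × 16^1 + 6 × 16^0
= 1 × 4096 + 4 × 256 + 8 × 16 + 6 × 1
= 4096 + 1024 + 128 + 6
= 5254



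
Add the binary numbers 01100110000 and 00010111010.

Add column by column from the right: bit + bit + carry-in; write the sum mod 2, carry 1 when the sum is 2 or 3.
carry:  00001100000
        01100110000
+       00010111010
-------------------
       001111101010
(the carry out of the leftmost column, 0, becomes the leading bit)
Decimal check:
  01100110000 = 512 + 256 + 32 + 16 = 816
  00010111010 = 128 + 32 + 16 + 8 + 2 = 186
  816 + 186 = 1002, and 001111101010 = 512 + 256 + 128 + 64 + 32 + 8 + 2 = 1002 ✓



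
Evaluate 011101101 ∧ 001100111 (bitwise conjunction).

AND: 1 only when both bits are 1
  011101101
& 001100111
-----------
  001100101
Decimal: 237 & 103 = 101



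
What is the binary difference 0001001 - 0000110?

Method 1 - Direct subtraction (column by column from the right: bit − bit − borrow-in; if negative, add 2 and borrow 1 from the next column):
borrow: 0001100
        0001001
-       0000110
---------------
        0000011

Method 2 - Add two's complement:
Two's complement of 0000110: invert → 1111001, add 1 → 1111010
  0001001
+ 1111010
---------
 10000011  (end carry out of the top bit = 1)
Discarding the end carry: 0000011
Decimal check:
  0001001 = 8 + 1 = 9
  0000110 = 4 + 2 = 6
  9 - 6 = 3, and 0000011 = 2 + 1 = 3 ✓

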